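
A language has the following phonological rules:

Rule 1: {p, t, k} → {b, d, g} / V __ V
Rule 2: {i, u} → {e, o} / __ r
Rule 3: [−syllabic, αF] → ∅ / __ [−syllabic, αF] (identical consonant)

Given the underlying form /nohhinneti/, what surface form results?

Rule 1 (intervocalic voicing): /t/ is a voiceless stop between vowels /e/ and /i/, so it voices to [d]. /nohhinneti/ → nohhinnedi.
Rule 2 (pre-rhotic lowering): no segment meets the environment; /nohhinnedi/ is unchanged.
Rule 3 (degemination): /hh/ is a geminate; the first /h/ deletes. /nn/ is a geminate; the first /n/ deletes. /nohhinnedi/ → nohinedi.

nohinedi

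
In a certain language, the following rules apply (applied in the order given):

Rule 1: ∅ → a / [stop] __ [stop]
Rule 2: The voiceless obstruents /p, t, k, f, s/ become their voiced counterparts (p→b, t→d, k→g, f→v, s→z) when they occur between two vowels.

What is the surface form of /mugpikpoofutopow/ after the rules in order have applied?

mugabigaboovudobow

Rule 1 (stop-cluster a-epenthesis): /g/ and /p/ form a stop–stop cluster, so [a] is inserted between them. /k/ and /p/ form a stop–stop cluster, so [a] is inserted between them. /mugpikpoofutopow/ → mugapikapoofutopow.
Rule 2 (intervocalic voicing): /p/ is a voiceless obstruent between vowels /a/ and /i/, so it voices to [b]. /k/ is a voiceless obstruent between vowels /i/ and /a/, so it voices to [g]. /p/ is a voiceless obstruent between vowels /a/ and /o/, so it voices to [b]. /f/ is a voiceless obstruent between vowels /o/ and /u/, so it voices to [v]. /t/ is a voiceless obstruent between vowels /u/ and /o/, so it voices to [d]. /p/ is a voiceless obstruent between vowels /o/ and /o/, so it voices to [b]. /mugapikapoofutopow/ → mugabigaboovudobow.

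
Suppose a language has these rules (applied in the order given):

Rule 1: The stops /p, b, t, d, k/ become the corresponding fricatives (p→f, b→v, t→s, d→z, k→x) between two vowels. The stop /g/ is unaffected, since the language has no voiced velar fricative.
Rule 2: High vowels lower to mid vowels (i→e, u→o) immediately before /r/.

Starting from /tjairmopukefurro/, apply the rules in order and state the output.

Rule 1 (intervocalic spirantization): /p/ is a stop between vowels /o/ and /u/, so it spirantizes to the fricative [f]. /k/ is a stop between vowels /u/ and /e/, so it spirantizes to the fricative [x]. /tjairmopukefurro/ → tjairmofuxefurro.
Rule 2 (pre-rhotic lowering): /i/ is a high vowel immediately before /r/, so it lowers to [e]. /u/ is a high vowel immediately before /r/, so it lowers to [o]. /tjairmofuxefurro/ → tjaermofuxeforro.

tjaermofuxeforro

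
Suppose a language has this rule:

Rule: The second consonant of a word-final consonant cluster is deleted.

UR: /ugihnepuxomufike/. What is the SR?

No segment of /ugihnepuxomufike/ meets the structural description of the rule, so the form surfaces unchanged.

ugihnepuxomufike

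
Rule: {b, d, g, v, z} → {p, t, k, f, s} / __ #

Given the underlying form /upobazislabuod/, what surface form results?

upobazislabuot

Scanning /upobazislabuod/: /b/ at position 4 is not in the conditioning environment; /z/ at position 6 is not in the conditioning environment; /b/ at position 11 is not in the conditioning environment; /d/ is a voiced obstruent in word-final position, so it devoices to [t].
Result: [upobazislabuot].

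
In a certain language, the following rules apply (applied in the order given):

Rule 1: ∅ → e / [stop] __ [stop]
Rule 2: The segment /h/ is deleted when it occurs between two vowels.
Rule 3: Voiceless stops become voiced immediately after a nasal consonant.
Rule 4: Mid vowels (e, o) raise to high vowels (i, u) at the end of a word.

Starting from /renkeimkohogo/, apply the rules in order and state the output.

rengeimgoogu

Rule 1 (stop-cluster e-epenthesis): no segment meets the environment; /renkeimkohogo/ is unchanged.
Rule 2 (intervocalic h-deletion): /h/ occurs between vowels /o/ and /o/, so it deletes. /renkeimkohogo/ → renkeimkoogo.
Rule 3 (post-nasal voicing): /k/ is a voiceless stop immediately after the nasal /n/, so it voices to [g]. /k/ is a voiceless stop immediately after the nasal /m/, so it voices to [g]. /renkeimkoogo/ → rengeimgoogo.
Rule 4 (final vowel raising): /o/ is a mid vowel in word-final position, so it raises to [u]. /rengeimgoogo/ → rengeimgoogu.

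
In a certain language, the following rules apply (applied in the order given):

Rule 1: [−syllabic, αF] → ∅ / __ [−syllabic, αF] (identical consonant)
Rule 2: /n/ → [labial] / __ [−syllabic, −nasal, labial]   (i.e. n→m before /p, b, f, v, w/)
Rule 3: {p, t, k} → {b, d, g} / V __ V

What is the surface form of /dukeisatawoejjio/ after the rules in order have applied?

dugeisadawoejio

Rule 1 (degemination): /jj/ is a geminate; the first /j/ deletes. /dukeisatawoejjio/ → dukeisatawoejio.
Rule 2 (nasal place assimilation): no segment meets the environment; /dukeisatawoejio/ is unchanged.
Rule 3 (intervocalic voicing): /k/ is a voiceless stop between vowels /u/ and /e/, so it voices to [g]. /t/ is a voiceless stop between vowels /a/ and /a/, so it voices to [d]. /dukeisatawoejio/ → dugeisadawoejio.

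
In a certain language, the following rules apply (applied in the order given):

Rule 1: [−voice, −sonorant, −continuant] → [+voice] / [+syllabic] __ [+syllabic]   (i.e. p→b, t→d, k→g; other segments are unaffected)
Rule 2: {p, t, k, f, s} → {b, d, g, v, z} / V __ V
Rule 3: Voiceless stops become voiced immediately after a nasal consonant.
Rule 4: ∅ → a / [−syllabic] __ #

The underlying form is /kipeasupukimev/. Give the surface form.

kibeazubugimeva

Rule 1 (intervocalic voicing): /p/ is a voiceless stop between vowels /i/ and /e/, so it voices to [b]. /p/ is a voiceless stop between vowels /u/ and /u/, so it voices to [b]. /k/ is a voiceless stop between vowels /u/ and /i/, so it voices to [g]. /kipeasupukimev/ → kibeasubugimev.
Rule 2 (intervocalic voicing): /s/ is a voiceless obstruent between vowels /a/ and /u/, so it voices to [z]. /kibeasubugimev/ → kibeazubugimev.
Rule 3 (post-nasal voicing): no segment meets the environment; /kibeazubugimev/ is unchanged.
Rule 4 (final a-epenthesis): the form ends in the consonant /v/, so [a] is inserted word-finally. /kibeazubugimev/ → kibeazubugimeva.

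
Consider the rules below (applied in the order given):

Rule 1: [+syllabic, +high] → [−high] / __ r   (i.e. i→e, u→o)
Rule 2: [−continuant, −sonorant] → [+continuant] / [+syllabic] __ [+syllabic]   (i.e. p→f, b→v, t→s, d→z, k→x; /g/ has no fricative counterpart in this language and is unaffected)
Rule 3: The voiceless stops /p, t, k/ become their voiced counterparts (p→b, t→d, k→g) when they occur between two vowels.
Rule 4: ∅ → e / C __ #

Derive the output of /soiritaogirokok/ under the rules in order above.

soerisaogeroxoke

Rule 1 (pre-rhotic lowering): /i/ is a high vowel immediately before /r/, so it lowers to [e]. /i/ is a high vowel immediately before /r/, so it lowers to [e]. /soiritaogirokok/ → soeritaogerokok.
Rule 2 (intervocalic spirantization): /t/ is a stop between vowels /i/ and /a/, so it spirantizes to the fricative [s]. /k/ is a stop between vowels /o/ and /o/, so it spirantizes to the fricative [x]. /soeritaogerokok/ → soerisaogeroxok.
Rule 3 (intervocalic voicing): no segment meets the environment; /soerisaogeroxok/ is unchanged.
Rule 4 (final e-epenthesis): the form ends in the consonant /k/, so [e] is inserted word-finally. /soerisaogeroxok/ → soerisaogeroxoke.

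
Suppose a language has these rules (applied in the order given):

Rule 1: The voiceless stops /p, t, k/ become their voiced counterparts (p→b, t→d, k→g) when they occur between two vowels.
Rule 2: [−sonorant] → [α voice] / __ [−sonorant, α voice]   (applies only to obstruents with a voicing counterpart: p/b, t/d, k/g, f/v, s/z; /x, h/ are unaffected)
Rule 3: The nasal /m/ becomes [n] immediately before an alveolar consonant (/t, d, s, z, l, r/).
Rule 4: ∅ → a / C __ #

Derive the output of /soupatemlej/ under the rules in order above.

soubadenleja

Rule 1 (intervocalic voicing): /p/ is a voiceless stop between vowels /u/ and /a/, so it voices to [b]. /t/ is a voiceless stop between vowels /a/ and /e/, so it voices to [d]. /soupatemlej/ → soubademlej.
Rule 2 (regressive voicing assimilation): no segment meets the environment; /soubademlej/ is unchanged.
Rule 3 (nasal place assimilation): /m/ precedes the alveolar consonant /l/, so it assimilates in place to [n]. /soubademlej/ → soubadenlej.
Rule 4 (final a-epenthesis): the form ends in the consonant /j/, so [a] is inserted word-finally. /soubadenlej/ → soubadenleja.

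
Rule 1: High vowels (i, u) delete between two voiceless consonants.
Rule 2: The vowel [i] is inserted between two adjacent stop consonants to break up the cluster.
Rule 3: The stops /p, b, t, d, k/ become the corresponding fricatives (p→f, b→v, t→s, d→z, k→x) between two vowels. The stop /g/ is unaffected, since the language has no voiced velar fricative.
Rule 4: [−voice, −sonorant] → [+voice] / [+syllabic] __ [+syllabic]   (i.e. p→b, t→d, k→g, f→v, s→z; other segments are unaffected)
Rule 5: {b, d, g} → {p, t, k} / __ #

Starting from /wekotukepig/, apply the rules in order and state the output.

Rule 1 (high vowel syncope): /u/ is a high vowel flanked by voiceless consonants /t/ and /k/, so it deletes. /wekotukepig/ → wekotkepig.
Rule 2 (stop-cluster i-epenthesis): /t/ and /k/ form a stop–stop cluster, so [i] is inserted between them. /wekotkepig/ → wekotikepig.
Rule 3 (intervocalic spirantization): /k/ is a stop between vowels /e/ and /o/, so it spirantizes to the fricative [x]. /t/ is a stop between vowels /o/ and /i/, so it spirantizes to the fricative [s]. /k/ is a stop between vowels /i/ and /e/, so it spirantizes to the fricative [x]. /p/ is a stop between vowels /e/ and /i/, so it spirantizes to the fricative [f]. /wekotikepig/ → wexosixefig.
Rule 4 (intervocalic voicing): /s/ is a voiceless obstruent between vowels /o/ and /i/, so it voices to [z]. /f/ is a voiceless obstruent between vowels /e/ and /i/, so it voices to [v]. /wexosixefig/ → wexozixevig.
Rule 5 (final devoicing): /g/ is a voiced stop in word-final position, so it devoices to [k]. /wexozixevig/ → wexozixevik.

wexozixevik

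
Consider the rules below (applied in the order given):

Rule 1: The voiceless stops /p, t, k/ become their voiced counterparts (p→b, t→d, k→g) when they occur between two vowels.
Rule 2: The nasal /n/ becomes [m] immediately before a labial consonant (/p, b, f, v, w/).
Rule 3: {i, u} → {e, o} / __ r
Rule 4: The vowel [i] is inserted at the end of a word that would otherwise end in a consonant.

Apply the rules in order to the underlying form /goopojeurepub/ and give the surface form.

goobojeorebubi

Rule 1 (intervocalic voicing): /p/ is a voiceless stop between vowels /o/ and /o/, so it voices to [b]. /p/ is a voiceless stop between vowels /e/ and /u/, so it voices to [b]. /goopojeurepub/ → goobojeurebub.
Rule 2 (nasal place assimilation): no segment meets the environment; /goobojeurebub/ is unchanged.
Rule 3 (pre-rhotic lowering): /u/ is a high vowel immediately before /r/, so it lowers to [o]. /goobojeurebub/ → goobojeorebub.
Rule 4 (final i-epenthesis): the form ends in the consonant /b/, so [i] is inserted word-finally. /goobojeorebub/ → goobojeorebubi.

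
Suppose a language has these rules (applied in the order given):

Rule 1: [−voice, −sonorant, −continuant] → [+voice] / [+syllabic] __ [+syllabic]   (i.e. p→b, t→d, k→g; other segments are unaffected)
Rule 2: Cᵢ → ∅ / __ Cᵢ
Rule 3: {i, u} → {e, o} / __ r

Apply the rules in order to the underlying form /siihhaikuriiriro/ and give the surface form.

Rule 1 (intervocalic voicing): /k/ is a voiceless stop between vowels /i/ and /u/, so it voices to [g]. /siihhaikuriiriro/ → siihhaiguriiriro.
Rule 2 (degemination): /hh/ is a geminate; the first /h/ deletes. /siihhaiguriiriro/ → siihaiguriiriro.
Rule 3 (pre-rhotic lowering): /u/ is a high vowel immediately before /r/, so it lowers to [o]. /i/ is a high vowel immediately before /r/, so it lowers to [e]. /i/ is a high vowel immediately before /r/, so it lowers to [e]. /siihaiguriiriro/ → siihaigorierero.

siihaigorierero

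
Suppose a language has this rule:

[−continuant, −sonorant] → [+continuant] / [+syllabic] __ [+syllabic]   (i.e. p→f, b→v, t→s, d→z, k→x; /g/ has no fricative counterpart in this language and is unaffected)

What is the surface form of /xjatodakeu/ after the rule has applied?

/t/ is a stop between vowels /a/ and /o/, so it spirantizes to the fricative [s].
/d/ is a stop between vowels /o/ and /a/, so it spirantizes to the fricative [z].
/k/ is a stop between vowels /a/ and /e/, so it spirantizes to the fricative [x].
Surface form: [xjasozaxeu].

xjasozaxeu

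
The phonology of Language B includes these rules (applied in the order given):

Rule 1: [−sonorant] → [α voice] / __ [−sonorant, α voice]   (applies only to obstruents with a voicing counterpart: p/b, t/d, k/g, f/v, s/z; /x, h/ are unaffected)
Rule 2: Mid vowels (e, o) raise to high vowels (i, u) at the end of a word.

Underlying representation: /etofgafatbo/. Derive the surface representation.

etovgafadbu

Rule 1 (regressive voicing assimilation): /f/ precedes the voiced obstruent /g/, so it voices to [v] by assimilation. /t/ precedes the voiced obstruent /b/, so it voices to [d] by assimilation. /etofgafatbo/ → etovgafadbo.
Rule 2 (final vowel raising): /o/ is a mid vowel in word-final position, so it raises to [u]. /etovgafadbo/ → etovgafadbu.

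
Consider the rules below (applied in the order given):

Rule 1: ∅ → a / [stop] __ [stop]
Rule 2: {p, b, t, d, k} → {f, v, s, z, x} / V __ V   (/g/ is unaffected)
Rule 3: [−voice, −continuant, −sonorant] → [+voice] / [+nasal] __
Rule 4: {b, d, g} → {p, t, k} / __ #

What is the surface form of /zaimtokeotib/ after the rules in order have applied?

zaimdoxeosip

Rule 1 (stop-cluster a-epenthesis): no segment meets the environment; /zaimtokeotib/ is unchanged.
Rule 2 (intervocalic spirantization): /k/ is a stop between vowels /o/ and /e/, so it spirantizes to the fricative [x]. /t/ is a stop between vowels /o/ and /i/, so it spirantizes to the fricative [s]. /zaimtokeotib/ → zaimtoxeosib.
Rule 3 (post-nasal voicing): /t/ is a voiceless stop immediately after the nasal /m/, so it voices to [d]. /zaimtoxeosib/ → zaimdoxeosib.
Rule 4 (final devoicing): /b/ is a voiced stop in word-final position, so it devoices to [p]. /zaimdoxeosib/ → zaimdoxeosip.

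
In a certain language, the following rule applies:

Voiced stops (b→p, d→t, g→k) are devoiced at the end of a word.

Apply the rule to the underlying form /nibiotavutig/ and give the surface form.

/g/ is a voiced stop in word-final position, so it devoices to [k].
The other instance of /b/ does not occur in the required environment and remains unchanged.
Surface form: [nibiotavutik].

nibiotavutik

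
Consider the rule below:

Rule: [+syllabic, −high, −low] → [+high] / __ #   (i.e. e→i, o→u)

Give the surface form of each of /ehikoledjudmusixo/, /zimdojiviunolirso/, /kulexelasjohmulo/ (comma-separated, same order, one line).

/ehikoledjudmusixo/: /o/ is a mid vowel in word-final position, so it raises to [u]. → [ehikoledjudmusixu].
/zimdojiviunolirso/: /o/ is a mid vowel in word-final position, so it raises to [u]. → [zimdojiviunolirsu].
/kulexelasjohmulo/: /o/ is a mid vowel in word-final position, so it raises to [u]. → [kulexelasjohmulu].

ehikoledjudmusixu, zimdojiviunolirsu, kulexelasjohmulu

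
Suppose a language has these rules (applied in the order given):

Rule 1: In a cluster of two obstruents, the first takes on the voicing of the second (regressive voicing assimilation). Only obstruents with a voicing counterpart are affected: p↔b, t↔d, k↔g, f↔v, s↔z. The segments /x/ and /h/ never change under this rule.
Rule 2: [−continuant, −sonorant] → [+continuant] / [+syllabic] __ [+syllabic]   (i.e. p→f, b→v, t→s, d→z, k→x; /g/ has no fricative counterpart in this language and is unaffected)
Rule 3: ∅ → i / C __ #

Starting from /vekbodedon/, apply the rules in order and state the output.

Rule 1 (regressive voicing assimilation): /k/ precedes the voiced obstruent /b/, so it voices to [g] by assimilation. /vekbodedon/ → vegbodedon.
Rule 2 (intervocalic spirantization): /d/ is a stop between vowels /o/ and /e/, so it spirantizes to the fricative [z]. /d/ is a stop between vowels /e/ and /o/, so it spirantizes to the fricative [z]. /vegbodedon/ → vegbozezon.
Rule 3 (final i-epenthesis): the form ends in the consonant /n/, so [i] is inserted word-finally. /vegbozezon/ → vegbozezoni.

vegbozezoni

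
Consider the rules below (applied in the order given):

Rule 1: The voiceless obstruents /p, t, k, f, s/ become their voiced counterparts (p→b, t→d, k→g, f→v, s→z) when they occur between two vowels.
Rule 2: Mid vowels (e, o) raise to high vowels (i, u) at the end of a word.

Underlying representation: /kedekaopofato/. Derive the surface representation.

Rule 1 (intervocalic voicing): /k/ is a voiceless obstruent between vowels /e/ and /a/, so it voices to [g]. /p/ is a voiceless obstruent between vowels /o/ and /o/, so it voices to [b]. /f/ is a voiceless obstruent between vowels /o/ and /a/, so it voices to [v]. /t/ is a voiceless obstruent between vowels /a/ and /o/, so it voices to [d]. /kedekaopofato/ → kedegaobovado.
Rule 2 (final vowel raising): /o/ is a mid vowel in word-final position, so it raises to [u]. /kedegaobovado/ → kedegaobovadu.

kedegaobovadu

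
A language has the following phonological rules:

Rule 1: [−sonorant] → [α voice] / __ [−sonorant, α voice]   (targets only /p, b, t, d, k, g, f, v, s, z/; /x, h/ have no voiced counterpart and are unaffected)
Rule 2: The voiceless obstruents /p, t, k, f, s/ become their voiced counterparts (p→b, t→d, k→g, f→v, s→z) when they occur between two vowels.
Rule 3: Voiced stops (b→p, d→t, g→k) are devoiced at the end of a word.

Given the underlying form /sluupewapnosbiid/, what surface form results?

sluubewapnozbiit

Rule 1 (regressive voicing assimilation): /s/ precedes the voiced obstruent /b/, so it voices to [z] by assimilation. /sluupewapnosbiid/ → sluupewapnozbiid.
Rule 2 (intervocalic voicing): /p/ is a voiceless obstruent between vowels /u/ and /e/, so it voices to [b]. /sluupewapnozbiid/ → sluubewapnozbiid.
Rule 3 (final devoicing): /d/ is a voiced stop in word-final position, so it devoices to [t]. /sluubewapnozbiid/ → sluubewapnozbiit.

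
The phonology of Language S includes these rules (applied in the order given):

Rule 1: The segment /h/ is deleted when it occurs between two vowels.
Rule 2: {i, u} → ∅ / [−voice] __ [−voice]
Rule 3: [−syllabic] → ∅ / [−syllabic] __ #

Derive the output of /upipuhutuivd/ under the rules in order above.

uppuutuiv

Rule 1 (intervocalic h-deletion): /h/ occurs between vowels /u/ and /u/, so it deletes. /upipuhutuivd/ → upipuutuivd.
Rule 2 (high vowel syncope): /i/ is a high vowel flanked by voiceless consonants /p/ and /p/, so it deletes. /upipuutuivd/ → uppuutuivd.
Rule 3 (final cluster simplification): /d/ is the second consonant of a word-final cluster /vd/, so it deletes. /uppuutuivd/ → uppuutuiv.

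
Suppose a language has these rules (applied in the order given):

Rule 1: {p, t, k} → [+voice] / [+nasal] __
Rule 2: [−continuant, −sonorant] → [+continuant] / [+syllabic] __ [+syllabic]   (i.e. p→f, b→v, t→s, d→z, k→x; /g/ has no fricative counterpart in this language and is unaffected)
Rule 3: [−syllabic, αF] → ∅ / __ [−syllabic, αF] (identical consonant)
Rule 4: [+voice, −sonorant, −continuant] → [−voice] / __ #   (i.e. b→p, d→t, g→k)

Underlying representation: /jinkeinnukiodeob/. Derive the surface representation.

Rule 1 (post-nasal voicing): /k/ is a voiceless stop immediately after the nasal /n/, so it voices to [g]. /jinkeinnukiodeob/ → jingeinnukiodeob.
Rule 2 (intervocalic spirantization): /k/ is a stop between vowels /u/ and /i/, so it spirantizes to the fricative [x]. /d/ is a stop between vowels /o/ and /e/, so it spirantizes to the fricative [z]. /jingeinnukiodeob/ → jingeinnuxiozeob.
Rule 3 (degemination): /nn/ is a geminate; the first /n/ deletes. /jingeinnuxiozeob/ → jingeinuxiozeob.
Rule 4 (final devoicing): /b/ is a voiced stop in word-final position, so it devoices to [p]. /jingeinuxiozeob/ → jingeinuxiozeop.

jingeinuxiozeop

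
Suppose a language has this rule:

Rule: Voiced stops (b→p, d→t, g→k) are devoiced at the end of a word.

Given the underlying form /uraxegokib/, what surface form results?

uraxegokip

/b/ is a voiced stop in word-final position, so it devoices to [p].
The other instance of /g/ does not occur in the required environment and remains unchanged.
Surface form: [uraxegokip].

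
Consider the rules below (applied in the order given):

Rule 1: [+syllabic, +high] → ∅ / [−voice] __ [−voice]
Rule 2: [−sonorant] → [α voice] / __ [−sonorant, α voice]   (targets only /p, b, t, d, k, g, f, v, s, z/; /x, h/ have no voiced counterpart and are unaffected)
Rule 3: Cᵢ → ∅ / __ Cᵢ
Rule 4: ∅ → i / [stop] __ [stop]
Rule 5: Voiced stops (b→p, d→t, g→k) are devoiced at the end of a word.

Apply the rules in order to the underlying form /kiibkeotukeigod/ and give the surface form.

Rule 1 (high vowel syncope): /u/ is a high vowel flanked by voiceless consonants /t/ and /k/, so it deletes. /kiibkeotukeigod/ → kiibkeotkeigod.
Rule 2 (regressive voicing assimilation): /b/ precedes the voiceless obstruent /k/, so it devoices to [p] by assimilation. /kiibkeotkeigod/ → kiipkeotkeigod.
Rule 3 (degemination): no segment meets the environment; /kiipkeotkeigod/ is unchanged.
Rule 4 (stop-cluster i-epenthesis): /p/ and /k/ form a stop–stop cluster, so [i] is inserted between them. /t/ and /k/ form a stop–stop cluster, so [i] is inserted between them. /kiipkeotkeigod/ → kiipikeotikeigod.
Rule 5 (final devoicing): /d/ is a voiced stop in word-final position, so it devoices to [t]. /kiipikeotikeigod/ → kiipikeotikeigot.

kiipikeotikeigot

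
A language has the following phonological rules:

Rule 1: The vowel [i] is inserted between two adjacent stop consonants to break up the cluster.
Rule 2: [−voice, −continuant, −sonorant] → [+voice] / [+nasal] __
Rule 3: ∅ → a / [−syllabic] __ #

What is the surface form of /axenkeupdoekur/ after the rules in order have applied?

axengeupidoekura

Rule 1 (stop-cluster i-epenthesis): /p/ and /d/ form a stop–stop cluster, so [i] is inserted between them. /axenkeupdoekur/ → axenkeupidoekur.
Rule 2 (post-nasal voicing): /k/ is a voiceless stop immediately after the nasal /n/, so it voices to [g]. /axenkeupidoekur/ → axengeupidoekur.
Rule 3 (final a-epenthesis): the form ends in the consonant /r/, so [a] is inserted word-finally. /axengeupidoekur/ → axengeupidoekura.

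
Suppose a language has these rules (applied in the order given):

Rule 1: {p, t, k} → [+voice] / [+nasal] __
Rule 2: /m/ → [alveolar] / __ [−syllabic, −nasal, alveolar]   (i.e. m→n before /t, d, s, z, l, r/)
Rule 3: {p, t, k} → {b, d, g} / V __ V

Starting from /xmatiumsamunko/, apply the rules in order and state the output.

xmadiunsamungo

Rule 1 (post-nasal voicing): /k/ is a voiceless stop immediately after the nasal /n/, so it voices to [g]. /xmatiumsamunko/ → xmatiumsamungo.
Rule 2 (nasal place assimilation): /m/ precedes the alveolar consonant /s/, so it assimilates in place to [n]. /xmatiumsamungo/ → xmatiunsamungo.
Rule 3 (intervocalic voicing): /t/ is a voiceless stop between vowels /a/ and /i/, so it voices to [d]. /xmatiunsamungo/ → xmadiunsamungo.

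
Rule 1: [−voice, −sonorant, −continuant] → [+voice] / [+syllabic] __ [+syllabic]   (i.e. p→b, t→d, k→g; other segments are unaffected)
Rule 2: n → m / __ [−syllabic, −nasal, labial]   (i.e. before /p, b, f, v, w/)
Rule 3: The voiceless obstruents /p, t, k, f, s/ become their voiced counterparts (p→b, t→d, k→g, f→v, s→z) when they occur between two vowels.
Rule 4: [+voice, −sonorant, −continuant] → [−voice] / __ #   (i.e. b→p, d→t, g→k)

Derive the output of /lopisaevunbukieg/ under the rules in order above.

Rule 1 (intervocalic voicing): /p/ is a voiceless stop between vowels /o/ and /i/, so it voices to [b]. /k/ is a voiceless stop between vowels /u/ and /i/, so it voices to [g]. /lopisaevunbukieg/ → lobisaevunbugieg.
Rule 2 (nasal place assimilation): /n/ precedes the labial consonant /b/, so it assimilates in place to [m]. /lobisaevunbugieg/ → lobisaevumbugieg.
Rule 3 (intervocalic voicing): /s/ is a voiceless obstruent between vowels /i/ and /a/, so it voices to [z]. /lobisaevumbugieg/ → lobizaevumbugieg.
Rule 4 (final devoicing): /g/ is a voiced stop in word-final position, so it devoices to [k]. /lobizaevumbugieg/ → lobizaevumbugiek.

lobizaevumbugiek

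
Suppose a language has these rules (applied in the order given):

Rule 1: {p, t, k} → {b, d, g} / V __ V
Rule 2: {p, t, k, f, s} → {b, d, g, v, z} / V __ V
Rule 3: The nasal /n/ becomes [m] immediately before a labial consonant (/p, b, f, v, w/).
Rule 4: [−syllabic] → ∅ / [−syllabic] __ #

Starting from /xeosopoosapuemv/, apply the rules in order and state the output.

xeozoboozabuem

Rule 1 (intervocalic voicing): /p/ is a voiceless stop between vowels /o/ and /o/, so it voices to [b]. /p/ is a voiceless stop between vowels /a/ and /u/, so it voices to [b]. /xeosopoosapuemv/ → xeosoboosabuemv.
Rule 2 (intervocalic voicing): /s/ is a voiceless obstruent between vowels /o/ and /o/, so it voices to [z]. /s/ is a voiceless obstruent between vowels /o/ and /a/, so it voices to [z]. /xeosoboosabuemv/ → xeozoboozabuemv.
Rule 3 (nasal place assimilation): no segment meets the environment; /xeozoboozabuemv/ is unchanged.
Rule 4 (final cluster simplification): /v/ is the second consonant of a word-final cluster /mv/, so it deletes. /xeozoboozabuemv/ → xeozoboozabuem.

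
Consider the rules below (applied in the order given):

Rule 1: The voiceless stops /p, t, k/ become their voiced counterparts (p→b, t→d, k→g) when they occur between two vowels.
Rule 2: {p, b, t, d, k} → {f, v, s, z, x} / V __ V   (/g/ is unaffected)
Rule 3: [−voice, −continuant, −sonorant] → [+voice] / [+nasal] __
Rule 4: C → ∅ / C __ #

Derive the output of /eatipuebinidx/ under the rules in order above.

Rule 1 (intervocalic voicing): /t/ is a voiceless stop between vowels /a/ and /i/, so it voices to [d]. /p/ is a voiceless stop between vowels /i/ and /u/, so it voices to [b]. /eatipuebinidx/ → eadibuebinidx.
Rule 2 (intervocalic spirantization): /d/ is a stop between vowels /a/ and /i/, so it spirantizes to the fricative [z]. /b/ is a stop between vowels /i/ and /u/, so it spirantizes to the fricative [v]. /b/ is a stop between vowels /e/ and /i/, so it spirantizes to the fricative [v]. /eadibuebinidx/ → eazivuevinidx.
Rule 3 (post-nasal voicing): no segment meets the environment; /eazivuevinidx/ is unchanged.
Rule 4 (final cluster simplification): /x/ is the second consonant of a word-final cluster /dx/, so it deletes. /eazivuevinidx/ → eazivuevinid.

eazivuevinid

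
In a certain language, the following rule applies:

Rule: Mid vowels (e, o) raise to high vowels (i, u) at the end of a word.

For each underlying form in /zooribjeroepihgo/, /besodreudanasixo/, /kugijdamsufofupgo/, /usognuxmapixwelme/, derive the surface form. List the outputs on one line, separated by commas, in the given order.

/zooribjeroepihgo/: /o/ is a mid vowel in word-final position, so it raises to [u]. → [zooribjeroepihgu].
/besodreudanasixo/: /o/ is a mid vowel in word-final position, so it raises to [u]. → [besodreudanasixu].
/kugijdamsufofupgo/: /o/ is a mid vowel in word-final position, so it raises to [u]. → [kugijdamsufofupgu].
/usognuxmapixwelme/: /e/ is a mid vowel in word-final position, so it raises to [i]. → [usognuxmapixwelmi].

zooribjeroepihgu, besodreudanasixu, kugijdamsufofupgu, usognuxmapixwelmi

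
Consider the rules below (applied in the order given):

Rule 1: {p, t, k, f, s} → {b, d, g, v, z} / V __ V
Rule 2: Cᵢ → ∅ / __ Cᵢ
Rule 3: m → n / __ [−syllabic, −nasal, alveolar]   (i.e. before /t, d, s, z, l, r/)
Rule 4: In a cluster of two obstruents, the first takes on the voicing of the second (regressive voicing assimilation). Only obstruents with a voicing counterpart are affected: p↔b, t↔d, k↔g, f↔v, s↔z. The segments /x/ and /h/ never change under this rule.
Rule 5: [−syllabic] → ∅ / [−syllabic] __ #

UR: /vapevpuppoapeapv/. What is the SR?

vabefpupoabeab

Rule 1 (intervocalic voicing): /p/ is a voiceless obstruent between vowels /a/ and /e/, so it voices to [b]. /p/ is a voiceless obstruent between vowels /a/ and /e/, so it voices to [b]. /vapevpuppoapeapv/ → vabevpuppoabeapv.
Rule 2 (degemination): /pp/ is a geminate; the first /p/ deletes. /vabevpuppoabeapv/ → vabevpupoabeapv.
Rule 3 (nasal place assimilation): no segment meets the environment; /vabevpupoabeapv/ is unchanged.
Rule 4 (regressive voicing assimilation): /v/ precedes the voiceless obstruent /p/, so it devoices to [f] by assimilation. /p/ precedes the voiced obstruent /v/, so it voices to [b] by assimilation. /vabevpupoabeapv/ → vabefpupoabeabv.
Rule 5 (final cluster simplification): /v/ is the second consonant of a word-final cluster /bv/, so it deletes. /vabefpupoabeabv/ → vabefpupoabeab.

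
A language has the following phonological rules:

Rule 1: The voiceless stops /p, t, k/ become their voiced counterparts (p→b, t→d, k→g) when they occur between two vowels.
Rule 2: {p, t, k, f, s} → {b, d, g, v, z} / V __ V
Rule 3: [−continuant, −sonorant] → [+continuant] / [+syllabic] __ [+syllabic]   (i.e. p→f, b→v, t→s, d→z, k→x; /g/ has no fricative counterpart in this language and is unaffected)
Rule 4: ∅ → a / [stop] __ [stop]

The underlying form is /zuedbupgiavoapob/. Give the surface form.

zuedabupagiavoavob

Rule 1 (intervocalic voicing): /p/ is a voiceless stop between vowels /a/ and /o/, so it voices to [b]. /zuedbupgiavoapob/ → zuedbupgiavoabob.
Rule 2 (intervocalic voicing): no segment meets the environment; /zuedbupgiavoabob/ is unchanged.
Rule 3 (intervocalic spirantization): /b/ is a stop between vowels /a/ and /o/, so it spirantizes to the fricative [v]. /zuedbupgiavoabob/ → zuedbupgiavoavob.
Rule 4 (stop-cluster a-epenthesis): /d/ and /b/ form a stop–stop cluster, so [a] is inserted between them. /p/ and /g/ form a stop–stop cluster, so [a] is inserted between them. /zuedbupgiavoavob/ → zuedabupagiavoavob.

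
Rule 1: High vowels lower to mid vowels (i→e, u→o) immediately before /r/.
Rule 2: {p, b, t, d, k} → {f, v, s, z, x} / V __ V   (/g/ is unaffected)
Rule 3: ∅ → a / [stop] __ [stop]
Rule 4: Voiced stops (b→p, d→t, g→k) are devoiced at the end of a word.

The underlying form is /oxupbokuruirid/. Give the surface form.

Rule 1 (pre-rhotic lowering): /u/ is a high vowel immediately before /r/, so it lowers to [o]. /i/ is a high vowel immediately before /r/, so it lowers to [e]. /oxupbokuruirid/ → oxupbokoruerid.
Rule 2 (intervocalic spirantization): /k/ is a stop between vowels /o/ and /o/, so it spirantizes to the fricative [x]. /oxupbokoruerid/ → oxupboxoruerid.
Rule 3 (stop-cluster a-epenthesis): /p/ and /b/ form a stop–stop cluster, so [a] is inserted between them. /oxupboxoruerid/ → oxupaboxoruerid.
Rule 4 (final devoicing): /d/ is a voiced stop in word-final position, so it devoices to [t]. /oxupaboxoruerid/ → oxupaboxoruerit.

oxupaboxoruerit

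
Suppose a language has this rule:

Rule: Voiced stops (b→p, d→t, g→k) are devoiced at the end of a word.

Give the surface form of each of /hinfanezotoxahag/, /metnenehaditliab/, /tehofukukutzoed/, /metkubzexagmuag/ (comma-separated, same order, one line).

hinfanezotoxahak, metnenehaditliap, tehofukukutzoet, metkubzexagmuak

/hinfanezotoxahag/: /g/ is a voiced stop in word-final position, so it devoices to [k]. → [hinfanezotoxahak].
/metnenehaditliab/: /b/ is a voiced stop in word-final position, so it devoices to [p]. → [metnenehaditliap].
/tehofukukutzoed/: /d/ is a voiced stop in word-final position, so it devoices to [t]. → [tehofukukutzoet].
/metkubzexagmuag/: /g/ is a voiced stop in word-final position, so it devoices to [k]. → [metkubzexagmuak].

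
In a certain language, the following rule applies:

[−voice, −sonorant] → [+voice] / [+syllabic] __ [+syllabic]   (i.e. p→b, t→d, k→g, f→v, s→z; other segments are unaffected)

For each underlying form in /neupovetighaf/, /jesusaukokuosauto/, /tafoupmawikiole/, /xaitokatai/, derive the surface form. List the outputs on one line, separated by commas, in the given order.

neubovedighaf, jezuzaugoguozaudo, tavoupmawigiole, xaidogadai

/neupovetighaf/: /p/ is a voiceless obstruent between vowels /u/ and /o/, so it voices to [b]. /t/ is a voiceless obstruent between vowels /e/ and /i/, so it voices to [d]. → [neubovedighaf].
/jesusaukokuosauto/: /s/ is a voiceless obstruent between vowels /e/ and /u/, so it voices to [z]. /s/ is a voiceless obstruent between vowels /u/ and /a/, so it voices to [z]. /k/ is a voiceless obstruent between vowels /u/ and /o/, so it voices to [g]. /k/ is a voiceless obstruent between vowels /o/ and /u/, so it voices to [g]. /s/ is a voiceless obstruent between vowels /o/ and /a/, so it voices to [z]. /t/ is a voiceless obstruent between vowels /u/ and /o/, so it voices to [d]. → [jezuzaugoguozaudo].
/tafoupmawikiole/: /f/ is a voiceless obstruent between vowels /a/ and /o/, so it voices to [v]. /k/ is a voiceless obstruent between vowels /i/ and /i/, so it voices to [g]. → [tavoupmawigiole].
/xaitokatai/: /t/ is a voiceless obstruent between vowels /i/ and /o/, so it voices to [d]. /k/ is a voiceless obstruent between vowels /o/ and /a/, so it voices to [g]. /t/ is a voiceless obstruent between vowels /a/ and /a/, so it voices to [d]. → [xaidogadai].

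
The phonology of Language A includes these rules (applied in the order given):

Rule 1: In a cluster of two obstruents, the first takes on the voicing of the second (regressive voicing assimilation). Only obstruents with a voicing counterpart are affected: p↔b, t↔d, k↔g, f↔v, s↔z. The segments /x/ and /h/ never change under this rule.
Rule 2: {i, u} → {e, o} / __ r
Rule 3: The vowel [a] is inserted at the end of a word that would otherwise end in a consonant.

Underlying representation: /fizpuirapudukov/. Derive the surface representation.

fispuerapudukova

Rule 1 (regressive voicing assimilation): /z/ precedes the voiceless obstruent /p/, so it devoices to [s] by assimilation. /fizpuirapudukov/ → fispuirapudukov.
Rule 2 (pre-rhotic lowering): /i/ is a high vowel immediately before /r/, so it lowers to [e]. /fispuirapudukov/ → fispuerapudukov.
Rule 3 (final a-epenthesis): the form ends in the consonant /v/, so [a] is inserted word-finally. /fispuerapudukov/ → fispuerapudukova.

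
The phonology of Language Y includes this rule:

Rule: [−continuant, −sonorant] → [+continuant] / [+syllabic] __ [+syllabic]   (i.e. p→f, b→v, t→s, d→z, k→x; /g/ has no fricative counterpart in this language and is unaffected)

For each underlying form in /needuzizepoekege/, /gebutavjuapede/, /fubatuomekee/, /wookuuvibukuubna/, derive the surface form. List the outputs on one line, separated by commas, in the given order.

/needuzizepoekege/: /d/ is a stop between vowels /e/ and /u/, so it spirantizes to the fricative [z]. /p/ is a stop between vowels /e/ and /o/, so it spirantizes to the fricative [f]. /k/ is a stop between vowels /e/ and /e/, so it spirantizes to the fricative [x]. → [neezuzizefoexege].
/gebutavjuapede/: /b/ is a stop between vowels /e/ and /u/, so it spirantizes to the fricative [v]. /t/ is a stop between vowels /u/ and /a/, so it spirantizes to the fricative [s]. /p/ is a stop between vowels /a/ and /e/, so it spirantizes to the fricative [f]. /d/ is a stop between vowels /e/ and /e/, so it spirantizes to the fricative [z]. → [gevusavjuafeze].
/fubatuomekee/: /b/ is a stop between vowels /u/ and /a/, so it spirantizes to the fricative [v]. /t/ is a stop between vowels /a/ and /u/, so it spirantizes to the fricative [s]. /k/ is a stop between vowels /e/ and /e/, so it spirantizes to the fricative [x]. → [fuvasuomexee].
/wookuuvibukuubna/: /k/ is a stop between vowels /o/ and /u/, so it spirantizes to the fricative [x]. /b/ is a stop between vowels /i/ and /u/, so it spirantizes to the fricative [v]. /k/ is a stop between vowels /u/ and /u/, so it spirantizes to the fricative [x]. → [wooxuuvivuxuubna].

neezuzizefoexege, gevusavjuafeze, fuvasuomexee, wooxuuvivuxuubna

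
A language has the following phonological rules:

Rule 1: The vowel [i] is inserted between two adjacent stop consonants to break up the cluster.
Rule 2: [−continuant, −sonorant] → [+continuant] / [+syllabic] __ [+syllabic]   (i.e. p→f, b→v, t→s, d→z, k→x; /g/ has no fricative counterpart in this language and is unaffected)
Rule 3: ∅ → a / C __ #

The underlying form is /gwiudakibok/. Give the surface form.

gwiuzaxivoka

Rule 1 (stop-cluster i-epenthesis): no segment meets the environment; /gwiudakibok/ is unchanged.
Rule 2 (intervocalic spirantization): /d/ is a stop between vowels /u/ and /a/, so it spirantizes to the fricative [z]. /k/ is a stop between vowels /a/ and /i/, so it spirantizes to the fricative [x]. /b/ is a stop between vowels /i/ and /o/, so it spirantizes to the fricative [v]. /gwiudakibok/ → gwiuzaxivok.
Rule 3 (final a-epenthesis): the form ends in the consonant /k/, so [a] is inserted word-finally. /gwiuzaxivok/ → gwiuzaxivoka.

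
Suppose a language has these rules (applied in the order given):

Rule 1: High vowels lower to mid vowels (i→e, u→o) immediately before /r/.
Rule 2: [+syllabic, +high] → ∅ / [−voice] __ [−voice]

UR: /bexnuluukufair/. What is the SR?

Rule 1 (pre-rhotic lowering): /i/ is a high vowel immediately before /r/, so it lowers to [e]. /bexnuluukufair/ → bexnuluukufaer.
Rule 2 (high vowel syncope): /u/ is a high vowel flanked by voiceless consonants /k/ and /f/, so it deletes. /bexnuluukufaer/ → bexnuluukfaer.

bexnuluukfaer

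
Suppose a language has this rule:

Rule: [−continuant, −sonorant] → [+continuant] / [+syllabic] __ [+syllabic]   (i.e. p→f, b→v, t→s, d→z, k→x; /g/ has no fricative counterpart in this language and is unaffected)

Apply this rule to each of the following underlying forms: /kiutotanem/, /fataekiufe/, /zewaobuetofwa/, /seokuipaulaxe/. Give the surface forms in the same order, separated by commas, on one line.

kiusosanem, fasaexiufe, zewaovuesofwa, seoxuifaulaxe

/kiutotanem/: /t/ is a stop between vowels /u/ and /o/, so it spirantizes to the fricative [s]. /t/ is a stop between vowels /o/ and /a/, so it spirantizes to the fricative [s]. → [kiusosanem].
/fataekiufe/: /t/ is a stop between vowels /a/ and /a/, so it spirantizes to the fricative [s]. /k/ is a stop between vowels /e/ and /i/, so it spirantizes to the fricative [x]. → [fasaexiufe].
/zewaobuetofwa/: /b/ is a stop between vowels /o/ and /u/, so it spirantizes to the fricative [v]. /t/ is a stop between vowels /e/ and /o/, so it spirantizes to the fricative [s]. → [zewaovuesofwa].
/seokuipaulaxe/: /k/ is a stop between vowels /o/ and /u/, so it spirantizes to the fricative [x]. /p/ is a stop between vowels /i/ and /a/, so it spirantizes to the fricative [f]. → [seoxuifaulaxe].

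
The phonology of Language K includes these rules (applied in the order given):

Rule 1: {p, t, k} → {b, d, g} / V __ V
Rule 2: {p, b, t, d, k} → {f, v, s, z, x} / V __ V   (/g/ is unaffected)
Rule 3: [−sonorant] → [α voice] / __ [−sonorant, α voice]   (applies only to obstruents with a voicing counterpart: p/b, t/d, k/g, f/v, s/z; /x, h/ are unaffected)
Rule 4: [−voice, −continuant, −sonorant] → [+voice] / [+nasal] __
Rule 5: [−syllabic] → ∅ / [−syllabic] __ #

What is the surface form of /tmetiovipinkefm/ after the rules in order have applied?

Rule 1 (intervocalic voicing): /t/ is a voiceless stop between vowels /e/ and /i/, so it voices to [d]. /p/ is a voiceless stop between vowels /i/ and /i/, so it voices to [b]. /tmetiovipinkefm/ → tmediovibinkefm.
Rule 2 (intervocalic spirantization): /d/ is a stop between vowels /e/ and /i/, so it spirantizes to the fricative [z]. /b/ is a stop between vowels /i/ and /i/, so it spirantizes to the fricative [v]. /tmediovibinkefm/ → tmeziovivinkefm.
Rule 3 (regressive voicing assimilation): no segment meets the environment; /tmeziovivinkefm/ is unchanged.
Rule 4 (post-nasal voicing): /k/ is a voiceless stop immediately after the nasal /n/, so it voices to [g]. /tmeziovivinkefm/ → tmeziovivingefm.
Rule 5 (final cluster simplification): /m/ is the second consonant of a word-final cluster /fm/, so it deletes. /tmeziovivingefm/ → tmeziovivingef.

tmeziovivingef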